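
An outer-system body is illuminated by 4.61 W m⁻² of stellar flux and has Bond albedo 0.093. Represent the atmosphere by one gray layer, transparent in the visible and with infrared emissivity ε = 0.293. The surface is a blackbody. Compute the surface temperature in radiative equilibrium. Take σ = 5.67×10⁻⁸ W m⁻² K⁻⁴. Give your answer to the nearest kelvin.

Effective emission temperature (TOA balance): σT_e⁴ = S(1−α)/4 = 1.045 W m⁻² → T_e = 65.53 K.
The surface balance (absorbed SW + ε·downward IR = σT_s⁴) with T_a⁴ = T_s⁴/2 reduces to T_s = T_e·[2/(2−ε)]^¼ = 68.17 K.

68 kelvin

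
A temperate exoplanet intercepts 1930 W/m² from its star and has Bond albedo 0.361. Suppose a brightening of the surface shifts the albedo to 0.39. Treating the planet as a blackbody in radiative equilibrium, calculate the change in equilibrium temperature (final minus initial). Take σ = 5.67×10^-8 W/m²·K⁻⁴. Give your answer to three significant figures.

Before: T₁ = [1930·0.639/(4σ)]^(1/4) = 271.6 K.
After:  T₂ = [1930·0.61/(4σ)]^(1/4) = 268.4 K.
ΔT = T₂ − T₁ = -3.135 K.

-3.13 K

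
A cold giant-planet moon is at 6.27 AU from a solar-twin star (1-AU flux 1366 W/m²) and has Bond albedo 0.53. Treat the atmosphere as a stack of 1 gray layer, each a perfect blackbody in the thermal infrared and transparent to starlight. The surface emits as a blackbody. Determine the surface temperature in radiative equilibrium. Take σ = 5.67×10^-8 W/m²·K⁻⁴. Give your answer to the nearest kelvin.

110 kelvin

Flux at the orbit: S = 1366/(6.27)² = 34.75 W/m².
OLR = S(1−α)/4 = 4.083 W/m²; the top layer radiates at T_e = 92.12 K.
Layer-by-layer balance gives σT_s⁴ = (N+1)σT_e⁴, so T_s = 2^¼·92.12 = 109.5 K.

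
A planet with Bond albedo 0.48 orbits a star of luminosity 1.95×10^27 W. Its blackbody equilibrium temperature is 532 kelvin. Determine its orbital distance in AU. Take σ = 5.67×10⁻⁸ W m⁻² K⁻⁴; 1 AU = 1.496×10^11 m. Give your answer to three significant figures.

0.445 AU

Required flux: S = 4σT⁴/(1−α) = 34940 W m⁻².
From L = 4πd²S, d = √(1.95×10^27/(4π·34940)) = 6.665×10^10 m = 0.4455 AU.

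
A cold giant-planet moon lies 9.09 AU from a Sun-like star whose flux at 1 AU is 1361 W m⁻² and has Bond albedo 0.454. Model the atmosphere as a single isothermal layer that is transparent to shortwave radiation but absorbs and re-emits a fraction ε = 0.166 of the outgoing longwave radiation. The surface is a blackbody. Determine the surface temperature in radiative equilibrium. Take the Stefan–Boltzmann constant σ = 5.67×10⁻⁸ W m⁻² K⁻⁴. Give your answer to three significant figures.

Flux at the orbit: S = 1361/(9.09)² = 16.47 W m⁻².
Effective emission temperature (TOA balance): σT_e⁴ = S(1−α)/4 = 2.248 W m⁻² → T_e = 79.35 K.
The surface balance (absorbed SW + ε·downward IR = σT_s⁴) with T_a⁴ = T_s⁴/2 reduces to T_s = T_e·[2/(2−ε)]^¼ = 81.09 K.

81.1 K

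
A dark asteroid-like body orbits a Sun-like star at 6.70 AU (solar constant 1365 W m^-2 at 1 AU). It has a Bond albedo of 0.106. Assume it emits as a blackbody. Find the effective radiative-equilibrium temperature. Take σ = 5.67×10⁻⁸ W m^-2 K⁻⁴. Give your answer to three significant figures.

By the inverse-square law, S = 1365/6.70² = 30.41 W m^-2.
Absorbed flux (global mean): S(1−α)/4 = 30.41·0.894/4 = 6.796 W m^-2.
In equilibrium σT⁴ equals this, so T = 104.6 K.

105 K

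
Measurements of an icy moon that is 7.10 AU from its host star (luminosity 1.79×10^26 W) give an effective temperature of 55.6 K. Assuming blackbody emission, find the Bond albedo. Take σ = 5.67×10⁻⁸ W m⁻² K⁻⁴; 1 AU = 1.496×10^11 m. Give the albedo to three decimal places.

d = 7.10 × 1.496×10^11 m = 1.062×10^12 m.
Flux at the orbit: S = L/(4πd²) = 1.79×10^26/(4π·(1.06×10^12)²) = 12.63 W m⁻².
Rearranging the radiative balance, α = 1 − 4σT⁴/S.
σT⁴ = 0.5419 W m⁻², so 4σT⁴ = 2.167 W m⁻².
1−α = 2.167/12.63 = 0.1717, so α = 0.8283.

0.828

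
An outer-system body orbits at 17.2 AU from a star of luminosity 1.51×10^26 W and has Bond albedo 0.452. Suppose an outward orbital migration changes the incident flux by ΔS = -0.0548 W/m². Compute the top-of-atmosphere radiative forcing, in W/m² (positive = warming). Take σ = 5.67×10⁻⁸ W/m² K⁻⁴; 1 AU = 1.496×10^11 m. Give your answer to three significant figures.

d = 17.2 × 1.496×10^11 m = 2.573×10^12 m.
Spreading L over a sphere of radius d: S = 1.51×10^26/(4π·2.57×10^12²) = 1.815 W/m².
Only a fraction (1−α) is absorbed and it's spread over 4πR², so ΔF = (1−α)ΔS/4 = -0.007508 W/m².

-0.00751 W/m²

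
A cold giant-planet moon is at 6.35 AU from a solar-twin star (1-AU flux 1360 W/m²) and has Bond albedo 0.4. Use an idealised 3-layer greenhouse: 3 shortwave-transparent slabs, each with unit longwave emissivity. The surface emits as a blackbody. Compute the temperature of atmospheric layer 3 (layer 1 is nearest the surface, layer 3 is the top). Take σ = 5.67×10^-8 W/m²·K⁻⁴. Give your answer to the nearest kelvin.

97 K

By the inverse-square law, S = 1360/6.35² = 33.73 W/m².
The effective emission temperature is T_e = [S(1−α)/(4σ)]^¼ = 97.19 K.
The net upward flux σT_e⁴ is constant between every pair of levels, so T_k⁴ = (N+1−k)T_e⁴.
With k = 3: T_3 = (3+1−3)^¼·97.19 K = 97.19 K.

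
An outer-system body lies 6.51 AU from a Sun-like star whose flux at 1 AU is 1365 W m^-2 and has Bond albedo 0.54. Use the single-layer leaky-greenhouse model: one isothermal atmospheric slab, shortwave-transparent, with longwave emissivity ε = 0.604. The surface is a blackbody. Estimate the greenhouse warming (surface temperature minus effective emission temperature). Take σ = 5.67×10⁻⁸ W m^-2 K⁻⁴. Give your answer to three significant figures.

8.46 kelvin

Irradiance scales as 1/d², so S = 1365 W m^-2 × (1/6.51)² = 32.21 W m^-2.
Effective emission temperature (TOA balance): σT_e⁴ = S(1−α)/4 = 3.704 W m^-2 → T_e = 89.90 K.
For a single slab of emissivity ε, T_s⁴ = 2T_e⁴/(2−ε); thus T_s = 89.90·(1.433)^(1/4) = 98.36 K.
Greenhouse warming: T_s − T_e = 8.455 K.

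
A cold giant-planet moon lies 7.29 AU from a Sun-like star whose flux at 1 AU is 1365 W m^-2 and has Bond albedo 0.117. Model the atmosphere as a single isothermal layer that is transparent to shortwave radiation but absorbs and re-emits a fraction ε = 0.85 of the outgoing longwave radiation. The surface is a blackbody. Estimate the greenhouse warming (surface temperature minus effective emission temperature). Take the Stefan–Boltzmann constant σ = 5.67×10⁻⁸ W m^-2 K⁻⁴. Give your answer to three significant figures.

14.8 K

Flux at the orbit: S = 1365/(7.29)² = 25.68 W m^-2.
The planet radiates to space at T_e = [S(1−α)/(4σ)]^(1/4) = 100.0 K.
Surface balance with a leaky layer gives σT_s⁴ = σT_e⁴·2/(2−ε), so T_s = T_e·[2/(2−0.85)]^(1/4) = 114.8 K.
T_s − T_e = 114.8 − 100.0 = 14.84 K.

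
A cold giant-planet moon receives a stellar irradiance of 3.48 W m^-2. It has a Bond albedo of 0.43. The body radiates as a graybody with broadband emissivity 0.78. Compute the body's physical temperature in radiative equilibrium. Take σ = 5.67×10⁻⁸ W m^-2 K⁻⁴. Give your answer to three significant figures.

Absorbed flux (global mean): S(1−α)/4 = 3.480·0.57/4 = 0.4959 W m^-2.
Radiative balance εσT⁴ = 0.4959 gives T = [0.4959/(0.78·σ)]^(1/4) = 57.87 K.

57.9 K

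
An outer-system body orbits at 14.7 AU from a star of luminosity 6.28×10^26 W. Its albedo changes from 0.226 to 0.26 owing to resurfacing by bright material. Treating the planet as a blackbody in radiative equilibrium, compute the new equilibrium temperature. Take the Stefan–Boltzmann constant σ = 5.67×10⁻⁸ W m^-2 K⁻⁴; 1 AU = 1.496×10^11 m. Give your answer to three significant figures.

76.2 K

Orbital distance: d = 14.7 AU = 2.199×10^12 m.
S = L/(4πd²) = 10.33 W m^-2.
With the new albedo, S(1−α₂)/4 = 1.912 W m^-2, so T₂ = 76.20 K.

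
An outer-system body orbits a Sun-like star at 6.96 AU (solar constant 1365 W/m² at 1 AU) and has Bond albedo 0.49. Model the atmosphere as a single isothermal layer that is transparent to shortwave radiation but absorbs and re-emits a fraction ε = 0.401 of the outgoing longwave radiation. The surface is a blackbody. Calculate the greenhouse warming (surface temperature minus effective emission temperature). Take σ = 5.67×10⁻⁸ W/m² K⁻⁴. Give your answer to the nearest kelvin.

Flux at the orbit: S = 1365/(6.96)² = 28.18 W/m².
At the top of the atmosphere, σT_e⁴ = S(1−α)/4 = 3.593 W/m², giving T_e = 89.22 K.
For a single slab of emissivity ε, T_s⁴ = 2T_e⁴/(2−ε); thus T_s = 89.22·(1.251)^(1/4) = 94.35 K.
The atmosphere warms the surface by 5.133 K.

5 K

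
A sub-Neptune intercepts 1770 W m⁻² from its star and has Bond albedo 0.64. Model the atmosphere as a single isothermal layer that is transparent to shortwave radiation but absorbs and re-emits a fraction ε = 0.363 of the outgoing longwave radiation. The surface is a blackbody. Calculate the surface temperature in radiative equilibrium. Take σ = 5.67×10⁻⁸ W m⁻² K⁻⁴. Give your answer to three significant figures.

242 K

The planet radiates to space at T_e = [S(1−α)/(4σ)]^(1/4) = 230.2 K.
Surface balance with a leaky layer gives σT_s⁴ = σT_e⁴·2/(2−ε), so T_s = T_e·[2/(2−0.363)]^(1/4) = 242.0 K.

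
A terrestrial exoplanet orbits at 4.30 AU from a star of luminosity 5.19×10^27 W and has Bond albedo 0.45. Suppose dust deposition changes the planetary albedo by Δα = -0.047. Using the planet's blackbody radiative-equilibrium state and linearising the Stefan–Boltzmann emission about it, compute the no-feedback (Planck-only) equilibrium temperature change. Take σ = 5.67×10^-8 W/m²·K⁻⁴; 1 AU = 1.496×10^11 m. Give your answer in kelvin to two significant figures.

d = 4.30 × 1.496×10^11 m = 6.433×10^11 m.
Spreading L over a sphere of radius d: S = 5.19×10^27/(4π·6.43×10^11²) = 998.1 W/m².
The baseline emission temperature is T_e = 221.8 K.
ΔF = −(S/4)Δα = −(998.1/4)×(-0.047) = 11.73 W/m².
The Planck feedback parameter is 4σT_e³ = 2.475 W/m²/K.
So ΔT₀ = 11.73/2.475 = 4.74 K.

4.7 K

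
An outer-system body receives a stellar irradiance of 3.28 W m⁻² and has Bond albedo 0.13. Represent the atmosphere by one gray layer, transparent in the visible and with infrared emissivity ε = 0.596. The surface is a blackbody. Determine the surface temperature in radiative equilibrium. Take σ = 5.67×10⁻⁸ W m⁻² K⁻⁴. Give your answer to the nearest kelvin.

At the top of the atmosphere, σT_e⁴ = S(1−α)/4 = 0.7134 W m⁻², giving T_e = 59.56 K.
Surface balance with a leaky layer gives σT_s⁴ = σT_e⁴·2/(2−ε), so T_s = T_e·[2/(2−0.596)]^(1/4) = 65.07 K.

65 K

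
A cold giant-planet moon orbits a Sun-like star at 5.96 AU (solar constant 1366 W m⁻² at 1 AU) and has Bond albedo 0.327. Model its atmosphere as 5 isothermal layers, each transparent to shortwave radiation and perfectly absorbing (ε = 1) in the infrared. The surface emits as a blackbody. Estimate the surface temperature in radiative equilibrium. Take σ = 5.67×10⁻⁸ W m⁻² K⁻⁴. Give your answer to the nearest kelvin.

162 K

By the inverse-square law, S = 1366/5.96² = 38.46 W m⁻².
OLR = S(1−α)/4 = 6.470 W m⁻²; the top layer radiates at T_e = 103.4 K.
For an N-layer opaque stack, T_s⁴ = (N+1)T_e⁴, hence T_s = (6)^(1/4)×103.4 K = 161.8 K.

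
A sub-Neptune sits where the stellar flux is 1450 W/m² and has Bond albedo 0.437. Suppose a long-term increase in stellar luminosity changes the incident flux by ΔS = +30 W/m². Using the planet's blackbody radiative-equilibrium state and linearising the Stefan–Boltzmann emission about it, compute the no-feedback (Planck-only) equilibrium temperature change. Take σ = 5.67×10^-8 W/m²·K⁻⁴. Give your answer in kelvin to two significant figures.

The baseline emission temperature is T_e = 244.9 K.
Only a fraction (1−α) is absorbed and it's spread over 4πR², so ΔF = (1−α)ΔS/4 = 4.222 W/m².
The Planck feedback parameter is 4σT_e³ = 3.333 W/m²/K.
Hence the no-feedback warming is ΔF/(4σT_e³) = 1.27 K.

1.3 K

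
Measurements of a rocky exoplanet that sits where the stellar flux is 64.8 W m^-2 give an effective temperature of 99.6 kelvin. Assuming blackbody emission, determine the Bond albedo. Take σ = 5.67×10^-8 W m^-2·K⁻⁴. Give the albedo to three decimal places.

From σT⁴ = S(1−α)/4 we invert for α: 1−α = 4σT⁴/S.
4σT⁴ = 4·5.67×10⁻⁸·(99.6)⁴ = 22.32 W m^-2.
1−α = 22.32/64.80 = 0.3444, so α = 0.6556.

0.656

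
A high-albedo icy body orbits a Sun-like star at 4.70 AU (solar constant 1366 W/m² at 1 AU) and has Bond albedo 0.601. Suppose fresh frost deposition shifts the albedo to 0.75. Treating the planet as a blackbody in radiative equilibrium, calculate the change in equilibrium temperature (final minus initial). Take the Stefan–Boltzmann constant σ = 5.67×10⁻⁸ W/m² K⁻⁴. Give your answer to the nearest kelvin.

-11 K

Flux at the orbit: S = 1366/(4.70)² = 61.84 W/m².
With α = 0.601, T₁ = 102.1 K.
Final:   T₂ = [S(1−0.75)/(4σ)]^(1/4) = 90.86 K.
Change: 90.86 − 102.1 = -11.27 K.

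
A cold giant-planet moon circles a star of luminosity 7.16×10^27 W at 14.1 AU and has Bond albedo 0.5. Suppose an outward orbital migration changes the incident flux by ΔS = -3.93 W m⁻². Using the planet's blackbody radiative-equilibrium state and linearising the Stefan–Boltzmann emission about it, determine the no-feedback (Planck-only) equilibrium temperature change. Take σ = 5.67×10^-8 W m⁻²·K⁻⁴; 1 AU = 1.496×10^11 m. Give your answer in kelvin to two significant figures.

-0.99 K

d = 14.1 × 1.496×10^11 m = 2.109×10^12 m.
Flux at the orbit: S = L/(4πd²) = 7.16×10^27/(4π·(2.11×10^12)²) = 128.1 W m⁻².
Reference equilibrium: T_e = [S(1−α)/(4σ)]^(1/4) = 129.6 K.
TOA radiative forcing: ΔF = (1−α)ΔS/4 = 0.5·(-3.93)/4 = -0.4913 W m⁻².
Linearising σT⁴ gives d(σT⁴)/dT = 4σT_e³ = 0.4940 W m⁻² per K.
Hence the no-feedback warming is ΔF/(4σT_e³) = -0.995 K.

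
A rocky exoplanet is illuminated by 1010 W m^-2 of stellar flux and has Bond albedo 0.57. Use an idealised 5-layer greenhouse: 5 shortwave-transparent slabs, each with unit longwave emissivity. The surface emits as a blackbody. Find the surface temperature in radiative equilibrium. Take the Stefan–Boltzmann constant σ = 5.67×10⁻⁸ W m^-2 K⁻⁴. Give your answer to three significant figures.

327 kelvin

Top-of-atmosphere balance: σT_e⁴ = S(1−α)/4 = 108.6 W m^-2 → T_e = 209.2 K.
Layer-by-layer balance gives σT_s⁴ = (N+1)σT_e⁴, so T_s = 6^¼·209.2 = 327.4 K.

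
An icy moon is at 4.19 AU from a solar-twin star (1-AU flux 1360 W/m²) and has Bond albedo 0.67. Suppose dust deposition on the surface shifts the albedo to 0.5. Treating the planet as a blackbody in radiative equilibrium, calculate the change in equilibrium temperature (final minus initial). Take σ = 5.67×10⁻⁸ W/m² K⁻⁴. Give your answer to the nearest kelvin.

11 K

Flux at the orbit: S = 1360/(4.19)² = 77.47 W/m².
Before: T₁ = [77.47·0.33/(4σ)]^(1/4) = 103.0 K.
After:  T₂ = [77.47·0.5/(4σ)]^(1/4) = 114.3 K.
Change: 114.3 − 103.0 = 11.28 K.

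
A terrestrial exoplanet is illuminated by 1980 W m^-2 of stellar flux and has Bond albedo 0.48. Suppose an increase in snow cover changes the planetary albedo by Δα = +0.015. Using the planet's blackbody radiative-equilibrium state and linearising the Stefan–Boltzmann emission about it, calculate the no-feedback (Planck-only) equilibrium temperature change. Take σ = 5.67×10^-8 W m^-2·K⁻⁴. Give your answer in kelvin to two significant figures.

-1.9 K

The baseline emission temperature is T_e = 259.6 K.
ΔF = −(S/4)Δα = −(1980/4)×(+0.015) = -7.425 W m^-2.
The Planck feedback parameter is 4σT_e³ = 3.967 W m^-2/K.
Hence the no-feedback warming is ΔF/(4σT_e³) = -1.87 K.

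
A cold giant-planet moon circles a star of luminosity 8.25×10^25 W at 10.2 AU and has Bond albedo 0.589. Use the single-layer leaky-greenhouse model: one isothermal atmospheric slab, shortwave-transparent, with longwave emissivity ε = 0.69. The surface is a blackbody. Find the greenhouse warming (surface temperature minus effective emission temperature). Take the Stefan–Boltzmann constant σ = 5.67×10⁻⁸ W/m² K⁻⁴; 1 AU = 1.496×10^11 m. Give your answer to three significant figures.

5.30 kelvin

Orbital distance: d = 10.2 AU = 1.526×10^12 m.
S = L/(4πd²) = 2.820 W/m².
Effective emission temperature (TOA balance): σT_e⁴ = S(1−α)/4 = 0.2897 W/m² → T_e = 47.54 K.
The surface balance (absorbed SW + ε·downward IR = σT_s⁴) with T_a⁴ = T_s⁴/2 reduces to T_s = T_e·[2/(2−ε)]^¼ = 52.85 K.
The atmosphere warms the surface by 5.305 K.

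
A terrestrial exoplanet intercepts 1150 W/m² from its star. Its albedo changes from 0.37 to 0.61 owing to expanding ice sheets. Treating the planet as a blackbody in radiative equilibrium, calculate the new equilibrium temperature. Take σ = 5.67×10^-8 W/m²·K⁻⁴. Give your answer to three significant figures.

With the new albedo, S(1−α₂)/4 = 112.1 W/m², so T₂ = 210.9 K.

211 K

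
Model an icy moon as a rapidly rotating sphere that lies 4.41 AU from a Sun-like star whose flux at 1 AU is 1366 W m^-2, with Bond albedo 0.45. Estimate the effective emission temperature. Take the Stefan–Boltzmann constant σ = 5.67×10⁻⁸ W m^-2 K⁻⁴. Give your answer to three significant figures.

114 kelvin

By the inverse-square law, S = 1366/4.41² = 70.24 W m^-2.
Averaging over the sphere, the absorbed flux is S(1−α)/4 = 9.658 W m^-2.
Set σT⁴ = 9.658 → T = (9.658/σ)^(1/4) = 114.2 K.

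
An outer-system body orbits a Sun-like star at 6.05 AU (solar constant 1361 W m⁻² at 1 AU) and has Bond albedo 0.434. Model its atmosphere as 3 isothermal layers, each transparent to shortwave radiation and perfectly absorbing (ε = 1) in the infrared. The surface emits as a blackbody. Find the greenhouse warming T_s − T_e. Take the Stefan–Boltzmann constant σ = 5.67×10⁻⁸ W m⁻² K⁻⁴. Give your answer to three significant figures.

40.7 K

By the inverse-square law, S = 1361/6.05² = 37.18 W m⁻².
The effective emission temperature is T_e = [S(1−α)/(4σ)]^¼ = 98.15 K.
Surface: T_s = (4)^¼·T_e = 138.8 K.
So the greenhouse effect raises the surface by 138.8 − 98.15 = 40.65 K.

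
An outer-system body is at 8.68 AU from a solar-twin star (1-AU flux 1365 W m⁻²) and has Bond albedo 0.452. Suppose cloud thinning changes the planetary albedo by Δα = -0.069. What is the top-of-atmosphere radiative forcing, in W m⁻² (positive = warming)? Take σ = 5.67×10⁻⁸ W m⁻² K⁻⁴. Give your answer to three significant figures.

By the inverse-square law, S = 1365/8.68² = 18.12 W m⁻².
TOA radiative forcing: ΔF = −S·Δα/4 = −18.12·(-0.069)/4 = 0.3125 W m⁻².

0.313 W m⁻²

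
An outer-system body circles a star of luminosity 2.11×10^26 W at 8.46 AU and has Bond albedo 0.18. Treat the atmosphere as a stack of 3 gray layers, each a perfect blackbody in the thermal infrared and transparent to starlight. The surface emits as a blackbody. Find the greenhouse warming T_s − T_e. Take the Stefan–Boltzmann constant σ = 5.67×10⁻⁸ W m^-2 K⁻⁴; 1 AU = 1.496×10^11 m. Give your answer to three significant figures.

32.5 K

d = 8.46 × 1.496×10^11 m = 1.266×10^12 m.
S = L/(4πd²) = 10.48 W m^-2.
The effective emission temperature is T_e = [S(1−α)/(4σ)]^¼ = 78.46 K.
Surface: T_s = (4)^¼·T_e = 111.0 K.
So the greenhouse effect raises the surface by 111.0 − 78.46 = 32.50 K.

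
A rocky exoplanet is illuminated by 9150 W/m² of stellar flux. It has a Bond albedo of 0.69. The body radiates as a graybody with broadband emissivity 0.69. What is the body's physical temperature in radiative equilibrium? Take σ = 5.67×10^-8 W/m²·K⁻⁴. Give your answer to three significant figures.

Averaging over the sphere, the absorbed flux is S(1−α)/4 = 709.1 W/m².
Equating to εσT⁴ with ε = 0.69: T = (709.1/0.69σ)^(1/4) = 366.9 K.

367 K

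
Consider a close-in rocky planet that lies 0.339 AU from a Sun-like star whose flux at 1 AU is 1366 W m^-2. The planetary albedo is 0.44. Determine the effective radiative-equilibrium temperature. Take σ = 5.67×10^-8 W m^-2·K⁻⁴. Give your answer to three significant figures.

414 kelvin

By the inverse-square law, S = 1366/0.339² = 11890 W m^-2.
Absorbed flux (global mean): S(1−α)/4 = 11890·0.56/4 = 1664 W m^-2.
Balancing against σT⁴: T = (1664/5.67×10⁻⁸)^(1/4) = 413.9 K.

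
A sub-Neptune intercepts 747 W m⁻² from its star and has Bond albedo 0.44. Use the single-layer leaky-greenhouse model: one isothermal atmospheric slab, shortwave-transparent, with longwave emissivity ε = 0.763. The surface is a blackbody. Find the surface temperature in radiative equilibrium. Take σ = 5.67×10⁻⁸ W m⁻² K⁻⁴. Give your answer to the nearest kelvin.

Effective emission temperature (TOA balance): σT_e⁴ = S(1−α)/4 = 104.6 W m⁻² → T_e = 207.2 K.
Surface balance with a leaky layer gives σT_s⁴ = σT_e⁴·2/(2−ε), so T_s = T_e·[2/(2−0.763)]^(1/4) = 233.7 K.

234 K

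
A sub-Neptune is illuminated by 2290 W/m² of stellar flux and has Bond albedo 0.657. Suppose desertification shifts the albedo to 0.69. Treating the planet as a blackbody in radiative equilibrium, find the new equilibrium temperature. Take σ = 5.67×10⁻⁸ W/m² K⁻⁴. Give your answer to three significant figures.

237 kelvin

With the new albedo, S(1−α₂)/4 = 177.5 W/m², so T₂ = 236.5 K.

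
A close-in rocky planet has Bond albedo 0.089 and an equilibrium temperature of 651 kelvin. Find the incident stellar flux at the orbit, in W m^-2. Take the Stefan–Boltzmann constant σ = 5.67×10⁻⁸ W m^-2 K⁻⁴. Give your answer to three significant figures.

From S(1−α)/4 = σT⁴: S = 4σT⁴/(1−α).
The emitted flux is σT⁴ = 10180 W m^-2.
So S = 4×10180/(1−0.089) = 44710 W m^-2.

44700 W m^-2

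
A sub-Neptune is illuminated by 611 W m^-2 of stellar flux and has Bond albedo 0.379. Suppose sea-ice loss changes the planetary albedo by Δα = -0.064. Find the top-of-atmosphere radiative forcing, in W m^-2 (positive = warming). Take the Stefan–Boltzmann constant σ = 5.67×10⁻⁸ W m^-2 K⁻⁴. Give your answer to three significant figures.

9.78 W m^-2

TOA radiative forcing: ΔF = −S·Δα/4 = −611.0·(-0.064)/4 = 9.776 W m^-2.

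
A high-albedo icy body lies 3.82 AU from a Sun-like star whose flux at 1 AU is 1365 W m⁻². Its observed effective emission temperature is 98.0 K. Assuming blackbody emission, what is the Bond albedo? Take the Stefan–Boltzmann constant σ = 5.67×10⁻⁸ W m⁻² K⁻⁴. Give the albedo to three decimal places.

0.776

Flux at the orbit: S = 1365/(3.82)² = 93.54 W m⁻².
Rearranging the radiative balance, α = 1 − 4σT⁴/S.
4σT⁴ = 4·5.67×10⁻⁸·(98.0)⁴ = 20.92 W m⁻².
Hence α = 1 − 20.92/93.54 = 0.7764.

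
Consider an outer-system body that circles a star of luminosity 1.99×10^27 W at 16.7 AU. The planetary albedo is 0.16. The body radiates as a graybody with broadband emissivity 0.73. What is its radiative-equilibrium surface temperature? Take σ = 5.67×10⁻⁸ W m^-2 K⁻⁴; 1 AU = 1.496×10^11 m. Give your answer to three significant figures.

Orbital distance: d = 16.7 AU = 2.498×10^12 m.
Spreading L over a sphere of radius d: S = 1.99×10^27/(4π·2.50×10^12²) = 25.37 W m^-2.
Absorbed flux (global mean): S(1−α)/4 = 25.37·0.84/4 = 5.328 W m^-2.
Radiative balance εσT⁴ = 5.328 gives T = [5.328/(0.73·σ)]^(1/4) = 106.5 K.

107 K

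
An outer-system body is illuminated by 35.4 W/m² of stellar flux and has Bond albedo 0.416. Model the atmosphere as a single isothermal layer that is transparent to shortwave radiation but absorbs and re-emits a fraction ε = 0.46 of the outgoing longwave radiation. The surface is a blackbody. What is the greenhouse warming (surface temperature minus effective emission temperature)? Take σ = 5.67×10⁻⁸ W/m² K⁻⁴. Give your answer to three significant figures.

Effective emission temperature (TOA balance): σT_e⁴ = S(1−α)/4 = 5.168 W/m² → T_e = 97.71 K.
The surface balance (absorbed SW + ε·downward IR = σT_s⁴) with T_a⁴ = T_s⁴/2 reduces to T_s = T_e·[2/(2−ε)]^¼ = 104.3 K.
T_s − T_e = 104.3 − 97.71 = 6.598 K.

6.60 kelvin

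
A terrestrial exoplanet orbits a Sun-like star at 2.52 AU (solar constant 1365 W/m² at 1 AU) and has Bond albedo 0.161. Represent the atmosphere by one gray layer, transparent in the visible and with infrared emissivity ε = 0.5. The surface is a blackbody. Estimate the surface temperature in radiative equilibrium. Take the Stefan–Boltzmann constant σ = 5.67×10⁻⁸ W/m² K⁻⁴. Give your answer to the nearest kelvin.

180 kelvin

By the inverse-square law, S = 1365/2.52² = 214.9 W/m².
The planet radiates to space at T_e = [S(1−α)/(4σ)]^(1/4) = 167.9 K.
For a single slab of emissivity ε, T_s⁴ = 2T_e⁴/(2−ε); thus T_s = 167.9·(1.333)^(1/4) = 180.4 K.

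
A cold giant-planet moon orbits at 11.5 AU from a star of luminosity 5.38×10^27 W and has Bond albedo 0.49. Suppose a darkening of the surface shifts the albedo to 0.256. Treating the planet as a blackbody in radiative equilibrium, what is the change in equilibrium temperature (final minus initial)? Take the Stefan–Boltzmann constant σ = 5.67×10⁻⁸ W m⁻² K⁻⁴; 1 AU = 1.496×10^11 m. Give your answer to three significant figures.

Orbital distance: d = 11.5 AU = 1.720×10^12 m.
S = L/(4πd²) = 144.6 W m⁻².
Before: T₁ = [144.6·0.51/(4σ)]^(1/4) = 134.3 K.
Final:   T₂ = [S(1−0.256)/(4σ)]^(1/4) = 147.6 K.
Change: 147.6 − 134.3 = 13.30 K.

13.3 K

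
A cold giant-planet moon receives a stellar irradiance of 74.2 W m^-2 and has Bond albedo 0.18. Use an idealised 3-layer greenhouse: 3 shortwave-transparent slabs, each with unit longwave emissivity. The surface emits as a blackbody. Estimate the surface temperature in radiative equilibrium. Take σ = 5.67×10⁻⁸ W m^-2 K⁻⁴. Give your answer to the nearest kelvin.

The effective emission temperature is T_e = [S(1−α)/(4σ)]^¼ = 128.0 K.
With N = 3 opaque layers, T_s = (N+1)^(1/4)·T_e = 4^(1/4)·128.0 = 181.0 K.

181 K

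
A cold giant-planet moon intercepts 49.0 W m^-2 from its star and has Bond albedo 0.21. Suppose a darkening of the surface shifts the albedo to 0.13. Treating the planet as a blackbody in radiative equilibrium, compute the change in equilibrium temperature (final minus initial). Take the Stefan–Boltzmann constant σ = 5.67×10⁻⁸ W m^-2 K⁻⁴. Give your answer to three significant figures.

2.79 kelvin

Before: T₁ = [49.00·0.79/(4σ)]^(1/4) = 114.3 K.
Final:   T₂ = [S(1−0.13)/(4σ)]^(1/4) = 117.1 K.
Change: 117.1 − 114.3 = 2.790 K.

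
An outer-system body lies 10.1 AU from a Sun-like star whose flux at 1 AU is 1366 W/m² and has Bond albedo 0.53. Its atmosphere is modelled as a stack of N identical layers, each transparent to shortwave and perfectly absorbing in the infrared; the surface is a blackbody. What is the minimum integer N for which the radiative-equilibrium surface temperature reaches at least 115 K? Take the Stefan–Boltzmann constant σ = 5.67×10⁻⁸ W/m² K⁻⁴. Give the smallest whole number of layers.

6

By the inverse-square law, S = 1366/10.1² = 13.39 W/m².
Top-of-atmosphere balance: σT_e⁴ = S(1−α)/4 = 1.573 W/m² → T_e = 72.58 K.
Since T_s⁴ = (N+1)T_e⁴, we need N ≥ (T_s/T_e)⁴ − 1 = 5.303.
Rounding up, N = 6.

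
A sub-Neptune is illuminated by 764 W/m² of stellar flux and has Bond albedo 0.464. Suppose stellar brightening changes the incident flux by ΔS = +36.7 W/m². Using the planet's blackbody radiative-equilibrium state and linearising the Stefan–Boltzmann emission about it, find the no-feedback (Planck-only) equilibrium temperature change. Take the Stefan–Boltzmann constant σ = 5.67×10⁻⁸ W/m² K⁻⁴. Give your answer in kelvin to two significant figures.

2.5 kelvin

The baseline emission temperature is T_e = 206.1 K.
Only a fraction (1−α) is absorbed and it's spread over 4πR², so ΔF = (1−α)ΔS/4 = 4.918 W/m².
Linearising σT⁴ gives d(σT⁴)/dT = 4σT_e³ = 1.987 W/m² per K.
So ΔT₀ = 4.918/1.987 = 2.48 K.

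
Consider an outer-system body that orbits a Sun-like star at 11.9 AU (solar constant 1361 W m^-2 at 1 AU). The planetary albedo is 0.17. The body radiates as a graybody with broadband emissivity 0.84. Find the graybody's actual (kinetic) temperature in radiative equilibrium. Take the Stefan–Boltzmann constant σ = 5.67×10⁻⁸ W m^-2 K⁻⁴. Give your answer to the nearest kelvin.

Flux at the orbit: S = 1361/(11.9)² = 9.611 W m^-2.
Averaging over the sphere, the absorbed flux is S(1−α)/4 = 1.994 W m^-2.
Radiative balance εσT⁴ = 1.994 gives T = [1.994/(0.84·σ)]^(1/4) = 80.44 K.

80 kelvin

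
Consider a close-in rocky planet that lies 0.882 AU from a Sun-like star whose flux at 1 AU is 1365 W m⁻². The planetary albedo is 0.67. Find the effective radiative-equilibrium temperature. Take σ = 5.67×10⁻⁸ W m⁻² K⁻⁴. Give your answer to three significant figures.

Flux at the orbit: S = 1365/(0.882)² = 1755 W m⁻².
The planet absorbs (1−α)S over its disc πR² and re-emits over 4πR², so the mean absorbed flux is (1−0.67)·1755/4 = 144.8 W m⁻².
Balancing against σT⁴: T = (144.8/5.67×10⁻⁸)^(1/4) = 224.8 K.

225 K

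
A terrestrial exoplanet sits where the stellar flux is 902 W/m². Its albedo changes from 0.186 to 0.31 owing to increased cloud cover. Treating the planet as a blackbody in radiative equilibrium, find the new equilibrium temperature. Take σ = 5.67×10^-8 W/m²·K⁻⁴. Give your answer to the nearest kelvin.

229 kelvin

T₂ = [S(1−α₂)/(4σ)]^(1/4) = [902.0·0.69/(4σ)]^(1/4) = 228.9 K.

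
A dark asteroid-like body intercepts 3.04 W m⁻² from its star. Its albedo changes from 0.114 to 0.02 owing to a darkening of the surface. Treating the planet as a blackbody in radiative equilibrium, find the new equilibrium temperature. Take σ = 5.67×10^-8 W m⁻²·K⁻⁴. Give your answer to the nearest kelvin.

60 K

With the new albedo, S(1−α₂)/4 = 0.7448 W m⁻², so T₂ = 60.20 K.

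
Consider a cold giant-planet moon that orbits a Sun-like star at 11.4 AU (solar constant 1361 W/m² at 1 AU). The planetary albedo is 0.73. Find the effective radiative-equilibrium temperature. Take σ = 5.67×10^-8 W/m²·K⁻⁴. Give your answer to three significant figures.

59.4 K

Flux at the orbit: S = 1361/(11.4)² = 10.47 W/m².
Averaging over the sphere, the absorbed flux is S(1−α)/4 = 0.7069 W/m².
Set σT⁴ = 0.7069 → T = (0.7069/σ)^(1/4) = 59.42 K.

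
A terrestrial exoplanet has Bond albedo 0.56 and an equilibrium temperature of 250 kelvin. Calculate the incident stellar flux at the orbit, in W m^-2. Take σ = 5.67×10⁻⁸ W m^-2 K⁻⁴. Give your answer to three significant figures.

2010 W m^-2

From S(1−α)/4 = σT⁴: S = 4σT⁴/(1−α).
The emitted flux is σT⁴ = 221.5 W m^-2.
So S = 4×221.5/(1−0.56) = 2013 W m^-2.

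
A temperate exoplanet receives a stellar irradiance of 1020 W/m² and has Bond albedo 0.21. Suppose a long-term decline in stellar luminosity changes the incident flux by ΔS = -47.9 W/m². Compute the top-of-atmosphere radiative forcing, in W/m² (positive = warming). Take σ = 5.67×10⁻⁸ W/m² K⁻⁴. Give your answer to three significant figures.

ΔF = Δ[S(1−α)]/4 = (1−0.21)·-47.9/4 = -9.460 W/m².

-9.46 W/m²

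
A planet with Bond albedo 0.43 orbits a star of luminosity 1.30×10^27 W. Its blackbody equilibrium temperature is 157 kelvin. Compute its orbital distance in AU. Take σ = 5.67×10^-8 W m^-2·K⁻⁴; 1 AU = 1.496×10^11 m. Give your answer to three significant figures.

Energy balance gives S = 4σT⁴/(1−α) = 241.8 W m^-2.
Then d = [L/(4πS)]^(1/2) = 6.542×10^11 m, i.e. 4.373 AU.

4.37 AU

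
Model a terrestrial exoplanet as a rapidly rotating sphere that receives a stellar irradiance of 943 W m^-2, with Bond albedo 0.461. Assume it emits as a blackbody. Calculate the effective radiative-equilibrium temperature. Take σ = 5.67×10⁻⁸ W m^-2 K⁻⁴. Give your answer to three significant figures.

Absorbed flux (global mean): S(1−α)/4 = 943.0·0.539/4 = 127.1 W m^-2.
Set σT⁴ = 127.1 → T = (127.1/σ)^(1/4) = 217.6 K.

218 K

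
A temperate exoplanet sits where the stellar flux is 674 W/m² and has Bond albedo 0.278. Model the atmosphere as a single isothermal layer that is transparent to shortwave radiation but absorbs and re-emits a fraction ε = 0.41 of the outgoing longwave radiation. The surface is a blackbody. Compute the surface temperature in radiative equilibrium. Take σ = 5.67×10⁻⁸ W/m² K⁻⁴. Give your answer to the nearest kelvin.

At the top of the atmosphere, σT_e⁴ = S(1−α)/4 = 121.7 W/m², giving T_e = 215.2 K.
Surface balance with a leaky layer gives σT_s⁴ = σT_e⁴·2/(2−ε), so T_s = T_e·[2/(2−0.41)]^(1/4) = 227.9 K.

228 K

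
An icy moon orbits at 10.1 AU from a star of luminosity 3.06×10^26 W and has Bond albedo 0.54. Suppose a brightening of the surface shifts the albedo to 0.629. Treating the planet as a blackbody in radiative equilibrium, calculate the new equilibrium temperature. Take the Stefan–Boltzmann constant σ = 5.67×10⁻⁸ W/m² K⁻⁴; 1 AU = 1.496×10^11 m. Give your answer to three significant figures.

Orbital distance: d = 10.1 AU = 1.511×10^12 m.
Flux at the orbit: S = L/(4πd²) = 3.06×10^26/(4π·(1.51×10^12)²) = 10.67 W/m².
New equilibrium: T₂ = [(1−0.629)·10.67/(4σ)]^(1/4) = 64.63 K.

64.6 K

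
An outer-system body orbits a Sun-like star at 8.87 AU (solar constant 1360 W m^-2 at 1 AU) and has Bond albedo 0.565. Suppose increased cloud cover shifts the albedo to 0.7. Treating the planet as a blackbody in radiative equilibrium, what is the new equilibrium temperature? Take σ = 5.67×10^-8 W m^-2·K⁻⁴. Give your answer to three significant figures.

Irradiance scales as 1/d², so S = 1360 W m^-2 × (1/8.87)² = 17.29 W m^-2.
With the new albedo, S(1−α₂)/4 = 1.296 W m^-2, so T₂ = 69.15 K.

69.2 K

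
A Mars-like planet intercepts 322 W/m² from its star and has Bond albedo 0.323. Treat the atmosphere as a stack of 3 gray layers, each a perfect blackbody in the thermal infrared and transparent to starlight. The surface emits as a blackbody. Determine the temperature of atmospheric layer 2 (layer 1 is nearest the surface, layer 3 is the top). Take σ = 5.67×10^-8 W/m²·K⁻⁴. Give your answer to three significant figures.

209 kelvin

The effective emission temperature is T_e = [S(1−α)/(4σ)]^¼ = 176.1 K.
The net upward flux σT_e⁴ is constant between every pair of levels, so T_k⁴ = (N+1−k)T_e⁴.
With k = 2: T_2 = (3+1−2)^¼·176.1 K = 209.4 K.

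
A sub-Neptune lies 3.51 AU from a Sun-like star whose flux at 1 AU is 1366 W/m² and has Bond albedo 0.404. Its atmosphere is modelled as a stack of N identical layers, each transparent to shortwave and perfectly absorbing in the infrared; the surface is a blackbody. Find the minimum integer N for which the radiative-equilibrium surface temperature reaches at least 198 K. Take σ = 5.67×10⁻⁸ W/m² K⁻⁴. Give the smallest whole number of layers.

5

Irradiance scales as 1/d², so S = 1366 W/m² × (1/3.51)² = 110.9 W/m².
The effective emission temperature is T_e = [S(1−α)/(4σ)]^¼ = 130.7 K.
Since T_s⁴ = (N+1)T_e⁴, we need N ≥ (T_s/T_e)⁴ − 1 = 4.275.
So N ≥ 4.275; the smallest integer is N = 5.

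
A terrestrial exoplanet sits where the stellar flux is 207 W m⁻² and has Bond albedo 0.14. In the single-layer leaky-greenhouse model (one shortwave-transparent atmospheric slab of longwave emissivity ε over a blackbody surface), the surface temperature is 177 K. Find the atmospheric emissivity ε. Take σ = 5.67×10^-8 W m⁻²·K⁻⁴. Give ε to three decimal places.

First, T_e = [207.0·(1−0.14)/(4σ)]^(1/4) = 167.4 K.
Since (2−ε)/2 = (T_e/T_s)⁴ = 0.7997, ε = 0.4006.

0.401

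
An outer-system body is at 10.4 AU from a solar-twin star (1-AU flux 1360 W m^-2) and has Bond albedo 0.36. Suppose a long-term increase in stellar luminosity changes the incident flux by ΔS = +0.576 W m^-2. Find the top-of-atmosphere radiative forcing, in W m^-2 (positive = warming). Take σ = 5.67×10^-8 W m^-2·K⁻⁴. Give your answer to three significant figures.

Irradiance scales as 1/d², so S = 1360 W m^-2 × (1/10.4)² = 12.57 W m^-2.
Only a fraction (1−α) is absorbed and it's spread over 4πR², so ΔF = (1−α)ΔS/4 = 0.09216 W m^-2.

0.0922 W m^-2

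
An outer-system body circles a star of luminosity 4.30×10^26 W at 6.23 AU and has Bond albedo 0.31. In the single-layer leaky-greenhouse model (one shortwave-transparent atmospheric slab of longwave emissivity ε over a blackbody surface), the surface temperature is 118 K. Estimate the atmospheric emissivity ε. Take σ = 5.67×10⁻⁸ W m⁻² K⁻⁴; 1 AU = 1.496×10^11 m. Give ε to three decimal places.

Orbital distance: d = 6.23 AU = 9.320×10^11 m.
Spreading L over a sphere of radius d: S = 4.30×10^26/(4π·9.32×10^11²) = 39.39 W m⁻².
TOA balance gives T_e = 104.6 K.
Inverting T_s⁴ = 2T_e⁴/(2−ε): (T_e/T_s)⁴ = 0.6182, so ε = 2(1 − 0.6182) = 0.7637.

0.764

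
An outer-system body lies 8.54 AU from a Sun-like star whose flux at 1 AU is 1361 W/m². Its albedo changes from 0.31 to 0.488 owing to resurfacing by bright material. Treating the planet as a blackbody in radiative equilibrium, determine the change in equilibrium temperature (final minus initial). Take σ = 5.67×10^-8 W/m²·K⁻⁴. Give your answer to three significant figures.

-6.24 kelvin

Flux at the orbit: S = 1361/(8.54)² = 18.66 W/m².
Initial: T₁ = [S(1−0.31)/(4σ)]^(1/4) = 86.80 K.
Final:   T₂ = [S(1−0.488)/(4σ)]^(1/4) = 80.56 K.
Change: 80.56 − 86.80 = -6.239 K.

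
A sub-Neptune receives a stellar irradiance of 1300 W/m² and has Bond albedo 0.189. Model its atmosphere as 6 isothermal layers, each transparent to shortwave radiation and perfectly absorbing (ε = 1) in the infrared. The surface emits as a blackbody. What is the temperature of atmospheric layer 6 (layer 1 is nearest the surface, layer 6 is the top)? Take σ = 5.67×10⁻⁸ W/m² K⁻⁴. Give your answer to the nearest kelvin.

261 K

Top-of-atmosphere balance: σT_e⁴ = S(1−α)/4 = 263.6 W/m² → T_e = 261.1 K.
Each opaque layer satisfies 2T_j⁴ = T_{j−1}⁴ + T_{j+1}⁴, giving T_k⁴ = (N+1−k)T_e⁴.
With k = 6: T_6 = (6+1−6)^¼·261.1 K = 261.1 K.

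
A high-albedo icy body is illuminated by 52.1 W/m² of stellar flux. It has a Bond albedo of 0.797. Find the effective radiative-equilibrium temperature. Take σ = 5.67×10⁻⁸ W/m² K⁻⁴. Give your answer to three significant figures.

Averaging over the sphere, the absorbed flux is S(1−α)/4 = 2.644 W/m².
In equilibrium σT⁴ equals this, so T = 82.64 K.

82.6 K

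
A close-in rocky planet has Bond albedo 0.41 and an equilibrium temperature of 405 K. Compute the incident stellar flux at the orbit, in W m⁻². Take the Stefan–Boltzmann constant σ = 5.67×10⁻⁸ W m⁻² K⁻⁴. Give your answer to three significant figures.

Invert the energy balance for S: S = 4σT⁴/(1−α).
σT⁴ = 5.67×10⁻⁸·(405)⁴ = 1525 W m⁻².
So S = 4×1525/(1−0.41) = 10340 W m⁻².

10300 W m⁻²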